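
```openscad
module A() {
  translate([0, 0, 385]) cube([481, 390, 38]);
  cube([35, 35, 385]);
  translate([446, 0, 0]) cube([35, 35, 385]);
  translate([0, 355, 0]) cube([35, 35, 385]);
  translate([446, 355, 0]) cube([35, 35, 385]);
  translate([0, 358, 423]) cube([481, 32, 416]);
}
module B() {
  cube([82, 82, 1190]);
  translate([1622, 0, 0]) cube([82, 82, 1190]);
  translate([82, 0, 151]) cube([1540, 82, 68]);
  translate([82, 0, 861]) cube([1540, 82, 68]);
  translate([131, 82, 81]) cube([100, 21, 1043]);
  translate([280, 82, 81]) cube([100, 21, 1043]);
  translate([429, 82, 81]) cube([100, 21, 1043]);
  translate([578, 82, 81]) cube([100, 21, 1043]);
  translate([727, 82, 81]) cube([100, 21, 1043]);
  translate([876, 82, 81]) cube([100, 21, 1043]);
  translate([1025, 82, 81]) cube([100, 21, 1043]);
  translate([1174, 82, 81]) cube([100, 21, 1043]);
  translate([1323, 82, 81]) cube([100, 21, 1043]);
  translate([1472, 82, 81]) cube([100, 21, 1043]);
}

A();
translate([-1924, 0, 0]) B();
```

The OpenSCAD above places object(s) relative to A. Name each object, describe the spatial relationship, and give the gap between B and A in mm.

A is a chair. B is a fence section. The fence section is on the floor beside the chair on its −x side. The gap between the fence section and the chair is 220 mm.

The fence section's nearest face is 220 mm from the chair's −x face.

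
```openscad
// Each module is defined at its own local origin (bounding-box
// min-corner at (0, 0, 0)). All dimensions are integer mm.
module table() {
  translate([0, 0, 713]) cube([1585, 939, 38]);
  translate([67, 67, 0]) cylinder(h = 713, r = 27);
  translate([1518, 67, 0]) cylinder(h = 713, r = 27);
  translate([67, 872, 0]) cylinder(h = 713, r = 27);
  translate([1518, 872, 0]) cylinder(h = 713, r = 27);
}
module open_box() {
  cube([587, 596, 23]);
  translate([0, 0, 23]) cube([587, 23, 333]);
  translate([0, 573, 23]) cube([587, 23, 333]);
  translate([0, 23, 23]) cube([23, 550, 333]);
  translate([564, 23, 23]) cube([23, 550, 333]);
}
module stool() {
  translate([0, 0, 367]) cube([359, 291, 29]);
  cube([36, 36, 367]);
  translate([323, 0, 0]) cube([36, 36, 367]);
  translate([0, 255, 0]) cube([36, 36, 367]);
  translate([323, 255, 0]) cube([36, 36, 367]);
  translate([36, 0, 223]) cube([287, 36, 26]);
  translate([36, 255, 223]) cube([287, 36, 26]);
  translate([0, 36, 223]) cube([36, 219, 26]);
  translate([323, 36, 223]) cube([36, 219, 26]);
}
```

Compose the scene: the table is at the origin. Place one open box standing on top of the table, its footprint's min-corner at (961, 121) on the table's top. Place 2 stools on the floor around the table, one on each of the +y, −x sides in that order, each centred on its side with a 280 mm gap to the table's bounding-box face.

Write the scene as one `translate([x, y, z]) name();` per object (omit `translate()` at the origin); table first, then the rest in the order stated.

table();
translate([961, 121, 751]) open_box();
translate([613, 1219, 0]) stool();
translate([-639, 324, 0]) stool();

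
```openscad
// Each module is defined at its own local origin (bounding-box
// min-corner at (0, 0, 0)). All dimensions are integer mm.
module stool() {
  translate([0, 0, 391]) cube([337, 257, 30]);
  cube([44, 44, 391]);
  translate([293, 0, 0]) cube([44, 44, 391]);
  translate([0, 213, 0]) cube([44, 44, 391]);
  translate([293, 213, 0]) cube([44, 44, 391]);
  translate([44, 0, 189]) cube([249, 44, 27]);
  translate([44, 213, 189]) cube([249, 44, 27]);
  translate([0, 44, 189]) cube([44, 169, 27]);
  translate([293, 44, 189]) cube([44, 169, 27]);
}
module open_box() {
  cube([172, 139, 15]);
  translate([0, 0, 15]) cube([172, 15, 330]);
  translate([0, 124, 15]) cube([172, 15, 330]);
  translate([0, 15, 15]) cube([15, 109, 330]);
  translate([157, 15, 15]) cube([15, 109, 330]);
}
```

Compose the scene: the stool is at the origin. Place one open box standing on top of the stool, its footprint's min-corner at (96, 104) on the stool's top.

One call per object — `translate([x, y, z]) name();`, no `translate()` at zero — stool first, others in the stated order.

stool();
translate([96, 104, 421]) open_box();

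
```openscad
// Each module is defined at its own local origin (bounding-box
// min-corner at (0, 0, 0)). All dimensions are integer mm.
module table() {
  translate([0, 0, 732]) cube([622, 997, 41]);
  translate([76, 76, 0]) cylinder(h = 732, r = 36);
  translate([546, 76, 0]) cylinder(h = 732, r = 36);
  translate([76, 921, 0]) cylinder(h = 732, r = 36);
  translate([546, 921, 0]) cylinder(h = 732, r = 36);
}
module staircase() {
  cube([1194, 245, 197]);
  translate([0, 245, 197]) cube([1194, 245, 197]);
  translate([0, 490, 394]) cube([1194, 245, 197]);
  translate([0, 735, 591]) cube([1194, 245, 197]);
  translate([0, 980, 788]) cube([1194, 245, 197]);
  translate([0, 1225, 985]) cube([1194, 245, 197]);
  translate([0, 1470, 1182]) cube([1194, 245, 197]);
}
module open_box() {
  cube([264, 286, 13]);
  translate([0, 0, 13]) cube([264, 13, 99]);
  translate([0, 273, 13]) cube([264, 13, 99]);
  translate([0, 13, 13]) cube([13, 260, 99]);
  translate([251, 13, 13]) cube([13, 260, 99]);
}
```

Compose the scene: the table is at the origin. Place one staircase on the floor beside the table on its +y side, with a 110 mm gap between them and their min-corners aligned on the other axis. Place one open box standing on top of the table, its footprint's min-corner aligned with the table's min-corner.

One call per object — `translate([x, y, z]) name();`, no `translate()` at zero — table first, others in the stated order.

table();
translate([0, 1107, 0]) staircase();
translate([0, 0, 773]) open_box();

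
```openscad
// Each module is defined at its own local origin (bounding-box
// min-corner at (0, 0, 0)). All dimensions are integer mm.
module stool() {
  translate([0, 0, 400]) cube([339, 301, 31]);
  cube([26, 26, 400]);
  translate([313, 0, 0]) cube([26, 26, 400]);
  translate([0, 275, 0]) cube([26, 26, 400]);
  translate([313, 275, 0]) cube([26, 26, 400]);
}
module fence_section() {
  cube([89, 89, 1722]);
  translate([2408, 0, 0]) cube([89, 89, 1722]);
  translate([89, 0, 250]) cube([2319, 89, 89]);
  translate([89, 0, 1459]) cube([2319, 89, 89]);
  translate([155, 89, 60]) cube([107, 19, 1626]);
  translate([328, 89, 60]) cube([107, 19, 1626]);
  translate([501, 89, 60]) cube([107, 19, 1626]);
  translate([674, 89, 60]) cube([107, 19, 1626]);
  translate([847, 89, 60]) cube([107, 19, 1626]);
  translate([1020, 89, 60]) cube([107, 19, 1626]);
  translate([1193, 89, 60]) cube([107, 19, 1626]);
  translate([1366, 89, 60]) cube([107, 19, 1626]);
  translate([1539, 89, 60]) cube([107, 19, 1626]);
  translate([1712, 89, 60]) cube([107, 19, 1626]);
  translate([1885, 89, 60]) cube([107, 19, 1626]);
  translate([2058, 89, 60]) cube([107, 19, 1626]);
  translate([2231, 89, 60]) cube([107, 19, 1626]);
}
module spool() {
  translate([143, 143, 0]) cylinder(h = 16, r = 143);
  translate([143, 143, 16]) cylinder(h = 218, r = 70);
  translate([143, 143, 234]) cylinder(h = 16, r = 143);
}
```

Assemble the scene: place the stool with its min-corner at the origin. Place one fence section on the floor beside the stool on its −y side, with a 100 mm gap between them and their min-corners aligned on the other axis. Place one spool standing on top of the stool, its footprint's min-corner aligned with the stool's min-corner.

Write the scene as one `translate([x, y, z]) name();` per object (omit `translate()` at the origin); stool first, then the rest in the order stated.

stool();
translate([0, -208, 0]) fence_section();
translate([0, 0, 431]) spool();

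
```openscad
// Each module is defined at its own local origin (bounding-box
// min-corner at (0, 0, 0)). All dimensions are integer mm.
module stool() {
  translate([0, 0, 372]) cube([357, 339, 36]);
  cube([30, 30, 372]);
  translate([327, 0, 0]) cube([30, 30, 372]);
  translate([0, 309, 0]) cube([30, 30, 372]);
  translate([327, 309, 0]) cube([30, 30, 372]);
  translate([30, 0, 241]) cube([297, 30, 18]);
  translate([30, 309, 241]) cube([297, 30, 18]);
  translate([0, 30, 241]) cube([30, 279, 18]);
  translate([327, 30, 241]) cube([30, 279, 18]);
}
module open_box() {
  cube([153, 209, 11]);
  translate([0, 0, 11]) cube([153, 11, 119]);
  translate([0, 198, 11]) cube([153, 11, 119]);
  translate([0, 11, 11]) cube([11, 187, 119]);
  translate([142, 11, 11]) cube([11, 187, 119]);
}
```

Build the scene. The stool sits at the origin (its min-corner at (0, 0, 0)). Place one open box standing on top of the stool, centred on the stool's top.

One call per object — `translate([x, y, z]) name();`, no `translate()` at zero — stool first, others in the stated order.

stool();
translate([102, 65, 408]) open_box();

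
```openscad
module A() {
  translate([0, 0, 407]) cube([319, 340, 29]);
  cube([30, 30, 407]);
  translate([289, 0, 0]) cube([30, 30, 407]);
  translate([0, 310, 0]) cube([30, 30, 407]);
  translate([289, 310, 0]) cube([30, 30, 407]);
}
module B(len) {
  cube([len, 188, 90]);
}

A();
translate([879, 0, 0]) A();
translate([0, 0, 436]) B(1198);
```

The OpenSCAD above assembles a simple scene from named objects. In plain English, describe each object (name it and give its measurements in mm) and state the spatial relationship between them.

A is a simple wooden stool: a rectangular seat 319 mm (x) by 340 mm (y), 29 mm thick, top face at z = 436 mm, on four square legs, each 30×30 mm in cross-section. The legs rest on z = 0, each flush with a corner of the seat.

B is a rectangular beam 1198 mm long (x), 188 mm deep (y), 90 mm thick (z).

The beam spans the tops of two stools placed 560 mm apart, resting at z = 436 mm.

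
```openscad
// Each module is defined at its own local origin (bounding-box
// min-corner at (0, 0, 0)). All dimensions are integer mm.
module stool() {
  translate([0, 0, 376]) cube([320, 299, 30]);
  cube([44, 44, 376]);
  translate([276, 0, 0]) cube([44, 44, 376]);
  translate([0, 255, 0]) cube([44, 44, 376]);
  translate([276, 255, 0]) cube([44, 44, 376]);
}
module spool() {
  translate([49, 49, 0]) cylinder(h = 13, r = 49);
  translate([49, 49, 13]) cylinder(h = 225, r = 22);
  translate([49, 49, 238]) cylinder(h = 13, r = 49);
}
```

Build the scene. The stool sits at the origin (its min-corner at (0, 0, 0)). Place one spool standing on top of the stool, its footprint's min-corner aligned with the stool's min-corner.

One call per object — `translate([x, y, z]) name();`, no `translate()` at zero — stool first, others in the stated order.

stool();
translate([0, 0, 406]) spool();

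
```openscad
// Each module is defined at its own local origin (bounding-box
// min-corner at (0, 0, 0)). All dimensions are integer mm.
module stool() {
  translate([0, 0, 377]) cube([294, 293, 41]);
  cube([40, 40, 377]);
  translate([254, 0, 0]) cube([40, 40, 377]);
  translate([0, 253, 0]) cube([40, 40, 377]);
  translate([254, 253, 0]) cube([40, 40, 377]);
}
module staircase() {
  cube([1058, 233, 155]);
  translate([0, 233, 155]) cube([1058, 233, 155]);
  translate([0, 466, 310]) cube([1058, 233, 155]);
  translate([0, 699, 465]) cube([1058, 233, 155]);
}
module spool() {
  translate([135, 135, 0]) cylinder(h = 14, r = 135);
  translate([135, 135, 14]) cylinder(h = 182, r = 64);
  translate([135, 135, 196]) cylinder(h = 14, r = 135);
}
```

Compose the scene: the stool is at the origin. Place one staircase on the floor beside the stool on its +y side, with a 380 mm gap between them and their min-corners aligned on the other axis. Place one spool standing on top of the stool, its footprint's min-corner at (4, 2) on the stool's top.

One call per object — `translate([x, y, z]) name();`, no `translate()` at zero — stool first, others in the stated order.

stool();
translate([0, 673, 0]) staircase();
translate([4, 2, 418]) spool();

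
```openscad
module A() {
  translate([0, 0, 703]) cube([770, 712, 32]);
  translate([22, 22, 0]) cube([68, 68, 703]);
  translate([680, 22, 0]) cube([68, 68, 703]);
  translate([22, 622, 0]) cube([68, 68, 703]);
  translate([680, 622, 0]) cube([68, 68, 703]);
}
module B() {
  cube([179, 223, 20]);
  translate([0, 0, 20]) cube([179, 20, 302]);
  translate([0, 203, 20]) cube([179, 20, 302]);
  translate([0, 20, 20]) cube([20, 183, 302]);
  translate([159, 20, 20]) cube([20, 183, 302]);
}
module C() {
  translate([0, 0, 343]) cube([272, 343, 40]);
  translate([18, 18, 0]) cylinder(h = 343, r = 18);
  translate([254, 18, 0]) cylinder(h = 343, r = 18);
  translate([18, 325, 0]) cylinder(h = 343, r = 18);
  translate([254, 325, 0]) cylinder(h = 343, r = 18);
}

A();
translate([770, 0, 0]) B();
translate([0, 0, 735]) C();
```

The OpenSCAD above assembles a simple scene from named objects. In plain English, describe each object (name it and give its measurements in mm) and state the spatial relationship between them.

A is a table with a 770×712 mm rectangular top, 32 mm thick, top surface at z = 735 mm, supported by four 68×68 mm square legs, each inset 22 mm from the nearest pair of top edges, running from the floor.

B is an open storage box with external size 179×223×322 mm and wall thickness 20 mm (the base is also 20 mm thick). The base covers the whole footprint; the four walls stand on the base, with the y-facing walls full-width and the x-facing walls fitting between their inner faces.

C is a simple wooden stool: a rectangular seat 272 mm (x) by 343 mm (y), 40 mm thick, top face at z = 383 mm, on four round legs, each 36 mm in diameter. The legs rest on z = 0, each leg's axis is inset half a diameter from the nearest pair of seat edges (so the leg's bounding box is flush with the corner).

The open box is against the table's +x side, with their −y faces flush. The stool is on top of the table.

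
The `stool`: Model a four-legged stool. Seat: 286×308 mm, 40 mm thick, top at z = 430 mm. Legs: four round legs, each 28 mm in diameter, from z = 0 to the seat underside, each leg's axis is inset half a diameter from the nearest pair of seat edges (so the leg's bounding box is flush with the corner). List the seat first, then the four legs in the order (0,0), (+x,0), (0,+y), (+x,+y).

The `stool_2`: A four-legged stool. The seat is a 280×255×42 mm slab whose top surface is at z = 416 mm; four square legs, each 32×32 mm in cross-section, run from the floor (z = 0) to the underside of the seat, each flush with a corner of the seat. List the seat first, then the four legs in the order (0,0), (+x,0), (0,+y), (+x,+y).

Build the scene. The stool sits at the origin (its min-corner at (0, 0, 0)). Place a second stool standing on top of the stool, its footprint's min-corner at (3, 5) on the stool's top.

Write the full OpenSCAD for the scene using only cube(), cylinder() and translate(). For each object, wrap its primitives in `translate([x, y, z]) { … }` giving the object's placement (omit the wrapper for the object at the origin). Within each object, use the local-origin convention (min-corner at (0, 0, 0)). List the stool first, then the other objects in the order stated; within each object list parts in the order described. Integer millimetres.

translate([0, 0, 390]) cube([286, 308, 40]);
translate([14, 14, 0]) cylinder(h = 390, r = 14);
translate([272, 14, 0]) cylinder(h = 390, r = 14);
translate([14, 294, 0]) cylinder(h = 390, r = 14);
translate([272, 294, 0]) cylinder(h = 390, r = 14);
translate([3, 5, 430]) {
  translate([0, 0, 374]) cube([280, 255, 42]);
  cube([32, 32, 374]);
  translate([248, 0, 0]) cube([32, 32, 374]);
  translate([0, 223, 0]) cube([32, 32, 374]);
  translate([248, 223, 0]) cube([32, 32, 374]);
}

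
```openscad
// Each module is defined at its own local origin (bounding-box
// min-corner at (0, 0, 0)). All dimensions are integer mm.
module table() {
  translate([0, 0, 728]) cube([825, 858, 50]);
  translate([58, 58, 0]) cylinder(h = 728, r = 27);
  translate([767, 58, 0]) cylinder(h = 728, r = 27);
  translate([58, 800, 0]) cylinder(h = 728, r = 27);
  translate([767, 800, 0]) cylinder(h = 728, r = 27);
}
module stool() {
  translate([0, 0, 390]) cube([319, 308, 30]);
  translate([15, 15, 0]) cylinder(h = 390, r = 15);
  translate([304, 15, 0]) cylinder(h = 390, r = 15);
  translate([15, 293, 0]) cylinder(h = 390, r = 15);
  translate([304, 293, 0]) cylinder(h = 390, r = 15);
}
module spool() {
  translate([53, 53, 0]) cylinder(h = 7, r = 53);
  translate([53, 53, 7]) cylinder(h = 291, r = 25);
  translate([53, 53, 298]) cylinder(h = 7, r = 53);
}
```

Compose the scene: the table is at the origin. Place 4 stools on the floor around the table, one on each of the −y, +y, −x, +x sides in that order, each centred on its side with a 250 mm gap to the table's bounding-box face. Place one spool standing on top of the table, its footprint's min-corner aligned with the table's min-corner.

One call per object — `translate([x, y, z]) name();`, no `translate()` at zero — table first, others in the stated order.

table();
translate([253, -558, 0]) stool();
translate([253, 1108, 0]) stool();
translate([-569, 275, 0]) stool();
translate([1075, 275, 0]) stool();
translate([0, 0, 778]) spool();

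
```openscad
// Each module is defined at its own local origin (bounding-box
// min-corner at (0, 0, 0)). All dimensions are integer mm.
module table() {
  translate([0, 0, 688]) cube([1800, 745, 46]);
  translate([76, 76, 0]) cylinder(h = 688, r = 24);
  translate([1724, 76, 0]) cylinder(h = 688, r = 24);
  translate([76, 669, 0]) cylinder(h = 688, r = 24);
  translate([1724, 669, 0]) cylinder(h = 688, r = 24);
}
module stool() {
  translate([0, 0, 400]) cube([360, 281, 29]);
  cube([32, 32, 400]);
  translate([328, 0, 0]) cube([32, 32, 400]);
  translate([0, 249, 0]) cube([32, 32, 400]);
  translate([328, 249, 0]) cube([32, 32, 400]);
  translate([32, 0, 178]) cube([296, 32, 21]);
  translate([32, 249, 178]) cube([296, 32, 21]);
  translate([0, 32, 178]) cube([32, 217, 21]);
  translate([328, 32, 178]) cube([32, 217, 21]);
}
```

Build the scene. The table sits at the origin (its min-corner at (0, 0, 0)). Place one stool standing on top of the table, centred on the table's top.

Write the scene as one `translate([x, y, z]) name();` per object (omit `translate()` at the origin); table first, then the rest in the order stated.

table();
translate([720, 232, 734]) stool();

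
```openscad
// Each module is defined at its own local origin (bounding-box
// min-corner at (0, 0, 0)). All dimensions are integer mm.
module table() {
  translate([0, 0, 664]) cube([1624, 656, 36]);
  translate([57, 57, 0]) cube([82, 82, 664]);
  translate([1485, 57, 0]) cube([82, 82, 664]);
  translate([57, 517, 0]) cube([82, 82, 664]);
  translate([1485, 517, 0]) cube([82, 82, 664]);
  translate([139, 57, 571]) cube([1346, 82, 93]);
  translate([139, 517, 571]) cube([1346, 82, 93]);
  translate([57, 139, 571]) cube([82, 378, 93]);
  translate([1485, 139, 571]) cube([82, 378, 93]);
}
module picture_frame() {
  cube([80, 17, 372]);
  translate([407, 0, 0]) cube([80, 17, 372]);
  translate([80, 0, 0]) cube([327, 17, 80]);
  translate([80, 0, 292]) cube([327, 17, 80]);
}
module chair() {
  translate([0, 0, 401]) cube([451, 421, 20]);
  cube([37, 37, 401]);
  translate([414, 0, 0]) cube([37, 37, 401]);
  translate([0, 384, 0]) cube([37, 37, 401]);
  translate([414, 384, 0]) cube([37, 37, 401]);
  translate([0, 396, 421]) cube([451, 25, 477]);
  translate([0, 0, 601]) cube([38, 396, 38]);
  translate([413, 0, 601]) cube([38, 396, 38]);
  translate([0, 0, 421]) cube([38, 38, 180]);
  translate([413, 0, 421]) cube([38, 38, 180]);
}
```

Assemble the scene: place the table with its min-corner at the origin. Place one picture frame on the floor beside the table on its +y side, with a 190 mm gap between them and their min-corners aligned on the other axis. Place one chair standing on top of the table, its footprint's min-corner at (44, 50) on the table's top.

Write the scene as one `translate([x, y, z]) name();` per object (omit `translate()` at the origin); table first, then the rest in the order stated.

table();
translate([0, 846, 0]) picture_frame();
translate([44, 50, 700]) chair();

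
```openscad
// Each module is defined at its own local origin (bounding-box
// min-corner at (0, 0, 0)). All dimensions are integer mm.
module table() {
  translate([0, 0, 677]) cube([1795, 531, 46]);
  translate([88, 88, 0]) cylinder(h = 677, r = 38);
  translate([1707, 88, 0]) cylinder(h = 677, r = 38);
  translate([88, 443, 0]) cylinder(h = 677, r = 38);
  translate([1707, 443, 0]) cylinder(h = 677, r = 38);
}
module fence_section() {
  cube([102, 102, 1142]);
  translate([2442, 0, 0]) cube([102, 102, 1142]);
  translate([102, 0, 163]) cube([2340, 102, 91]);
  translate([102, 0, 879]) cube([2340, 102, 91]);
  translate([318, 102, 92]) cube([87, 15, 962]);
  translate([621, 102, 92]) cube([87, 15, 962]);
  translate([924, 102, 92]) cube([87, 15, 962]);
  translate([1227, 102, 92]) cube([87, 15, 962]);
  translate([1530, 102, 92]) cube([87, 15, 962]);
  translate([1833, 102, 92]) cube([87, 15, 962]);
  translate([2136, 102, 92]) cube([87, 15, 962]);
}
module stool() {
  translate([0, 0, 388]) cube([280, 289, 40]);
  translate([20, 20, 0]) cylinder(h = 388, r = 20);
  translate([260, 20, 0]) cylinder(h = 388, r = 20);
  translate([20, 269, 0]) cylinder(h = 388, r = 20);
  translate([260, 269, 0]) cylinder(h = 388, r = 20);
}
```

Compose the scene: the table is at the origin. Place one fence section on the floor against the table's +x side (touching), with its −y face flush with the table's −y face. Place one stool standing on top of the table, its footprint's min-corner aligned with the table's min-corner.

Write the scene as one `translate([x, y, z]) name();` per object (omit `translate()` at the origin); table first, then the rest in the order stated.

table();
translate([1795, 0, 0]) fence_section();
translate([0, 0, 723]) stool();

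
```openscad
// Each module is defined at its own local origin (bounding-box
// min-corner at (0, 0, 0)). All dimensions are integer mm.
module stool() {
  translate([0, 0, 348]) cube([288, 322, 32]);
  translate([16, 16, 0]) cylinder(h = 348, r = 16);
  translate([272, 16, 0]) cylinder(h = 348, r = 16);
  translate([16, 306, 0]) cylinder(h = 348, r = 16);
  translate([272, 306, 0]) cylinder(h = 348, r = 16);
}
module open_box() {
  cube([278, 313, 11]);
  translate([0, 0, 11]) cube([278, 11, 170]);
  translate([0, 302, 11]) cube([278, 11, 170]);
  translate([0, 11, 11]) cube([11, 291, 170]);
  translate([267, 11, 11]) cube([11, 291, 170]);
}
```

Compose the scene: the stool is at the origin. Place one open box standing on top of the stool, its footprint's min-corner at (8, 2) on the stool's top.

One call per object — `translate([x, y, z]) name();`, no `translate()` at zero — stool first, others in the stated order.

stool();
translate([8, 2, 380]) open_box();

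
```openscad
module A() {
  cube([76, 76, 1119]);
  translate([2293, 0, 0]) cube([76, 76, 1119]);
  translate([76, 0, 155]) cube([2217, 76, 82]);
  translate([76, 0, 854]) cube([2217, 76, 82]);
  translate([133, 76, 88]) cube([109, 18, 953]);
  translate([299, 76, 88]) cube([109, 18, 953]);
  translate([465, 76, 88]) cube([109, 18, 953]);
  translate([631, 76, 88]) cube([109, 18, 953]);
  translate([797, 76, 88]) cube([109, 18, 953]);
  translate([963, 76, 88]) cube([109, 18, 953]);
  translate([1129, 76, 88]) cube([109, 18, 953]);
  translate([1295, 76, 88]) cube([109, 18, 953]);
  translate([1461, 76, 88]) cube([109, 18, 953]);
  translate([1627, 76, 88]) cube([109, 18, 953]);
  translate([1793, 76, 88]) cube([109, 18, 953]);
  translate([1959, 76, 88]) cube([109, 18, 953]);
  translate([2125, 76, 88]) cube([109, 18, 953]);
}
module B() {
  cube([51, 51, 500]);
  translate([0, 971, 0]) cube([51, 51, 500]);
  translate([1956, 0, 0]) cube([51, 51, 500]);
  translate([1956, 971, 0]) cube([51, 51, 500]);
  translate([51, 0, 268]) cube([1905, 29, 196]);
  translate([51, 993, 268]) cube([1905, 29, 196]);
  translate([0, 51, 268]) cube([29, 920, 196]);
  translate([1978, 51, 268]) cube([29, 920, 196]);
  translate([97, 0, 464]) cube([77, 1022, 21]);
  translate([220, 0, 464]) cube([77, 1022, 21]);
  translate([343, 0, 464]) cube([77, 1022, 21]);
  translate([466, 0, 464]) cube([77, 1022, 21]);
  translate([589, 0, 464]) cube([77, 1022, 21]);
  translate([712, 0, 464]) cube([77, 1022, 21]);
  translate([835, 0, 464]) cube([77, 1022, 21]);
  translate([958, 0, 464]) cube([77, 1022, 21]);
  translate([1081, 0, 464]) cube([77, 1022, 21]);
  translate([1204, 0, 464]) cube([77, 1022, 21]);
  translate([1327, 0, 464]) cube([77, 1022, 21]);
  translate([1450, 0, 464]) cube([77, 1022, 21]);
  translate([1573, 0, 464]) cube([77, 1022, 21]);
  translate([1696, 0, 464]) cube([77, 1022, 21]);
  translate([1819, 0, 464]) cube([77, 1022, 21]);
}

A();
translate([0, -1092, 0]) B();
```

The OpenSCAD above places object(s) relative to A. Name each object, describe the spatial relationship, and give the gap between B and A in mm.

The bed frame's nearest face is 70 mm from the fence section's −y face.

A is a fence section. B is a bed frame. The bed frame is on the floor beside the fence section on its −y side. The gap between the bed frame and the fence section is 70 mm.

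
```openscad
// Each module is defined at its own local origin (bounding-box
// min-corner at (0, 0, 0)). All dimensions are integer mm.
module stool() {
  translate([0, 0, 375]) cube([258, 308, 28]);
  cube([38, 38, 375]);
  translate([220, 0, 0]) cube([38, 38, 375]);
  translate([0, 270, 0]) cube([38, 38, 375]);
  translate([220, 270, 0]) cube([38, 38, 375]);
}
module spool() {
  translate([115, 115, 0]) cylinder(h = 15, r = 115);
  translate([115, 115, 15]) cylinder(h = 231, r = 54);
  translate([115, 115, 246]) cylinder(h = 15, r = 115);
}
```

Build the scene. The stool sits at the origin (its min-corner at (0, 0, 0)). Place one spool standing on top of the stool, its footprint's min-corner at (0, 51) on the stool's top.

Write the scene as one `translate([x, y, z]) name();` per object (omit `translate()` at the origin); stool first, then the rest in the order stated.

stool();
translate([0, 51, 403]) spool();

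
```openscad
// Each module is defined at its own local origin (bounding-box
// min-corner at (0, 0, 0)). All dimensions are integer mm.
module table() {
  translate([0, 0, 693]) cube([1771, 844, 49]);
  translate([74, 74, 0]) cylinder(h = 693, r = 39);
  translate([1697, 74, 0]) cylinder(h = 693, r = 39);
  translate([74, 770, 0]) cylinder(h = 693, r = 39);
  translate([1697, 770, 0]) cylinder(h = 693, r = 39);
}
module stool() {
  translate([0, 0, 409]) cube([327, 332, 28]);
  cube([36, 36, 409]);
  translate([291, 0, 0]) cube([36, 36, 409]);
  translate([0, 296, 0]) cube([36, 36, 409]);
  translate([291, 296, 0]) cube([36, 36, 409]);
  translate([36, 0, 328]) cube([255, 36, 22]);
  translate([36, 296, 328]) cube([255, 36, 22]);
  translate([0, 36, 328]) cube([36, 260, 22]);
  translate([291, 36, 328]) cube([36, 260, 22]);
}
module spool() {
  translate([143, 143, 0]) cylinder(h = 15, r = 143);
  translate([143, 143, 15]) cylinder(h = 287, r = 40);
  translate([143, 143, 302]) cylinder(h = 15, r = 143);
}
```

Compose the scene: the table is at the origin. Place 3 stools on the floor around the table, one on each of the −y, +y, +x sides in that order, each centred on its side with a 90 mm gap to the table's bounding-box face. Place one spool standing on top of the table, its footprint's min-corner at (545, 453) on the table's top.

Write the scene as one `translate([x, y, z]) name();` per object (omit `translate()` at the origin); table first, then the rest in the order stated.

table();
translate([722, -422, 0]) stool();
translate([722, 934, 0]) stool();
translate([1861, 256, 0]) stool();
translate([545, 453, 742]) spool();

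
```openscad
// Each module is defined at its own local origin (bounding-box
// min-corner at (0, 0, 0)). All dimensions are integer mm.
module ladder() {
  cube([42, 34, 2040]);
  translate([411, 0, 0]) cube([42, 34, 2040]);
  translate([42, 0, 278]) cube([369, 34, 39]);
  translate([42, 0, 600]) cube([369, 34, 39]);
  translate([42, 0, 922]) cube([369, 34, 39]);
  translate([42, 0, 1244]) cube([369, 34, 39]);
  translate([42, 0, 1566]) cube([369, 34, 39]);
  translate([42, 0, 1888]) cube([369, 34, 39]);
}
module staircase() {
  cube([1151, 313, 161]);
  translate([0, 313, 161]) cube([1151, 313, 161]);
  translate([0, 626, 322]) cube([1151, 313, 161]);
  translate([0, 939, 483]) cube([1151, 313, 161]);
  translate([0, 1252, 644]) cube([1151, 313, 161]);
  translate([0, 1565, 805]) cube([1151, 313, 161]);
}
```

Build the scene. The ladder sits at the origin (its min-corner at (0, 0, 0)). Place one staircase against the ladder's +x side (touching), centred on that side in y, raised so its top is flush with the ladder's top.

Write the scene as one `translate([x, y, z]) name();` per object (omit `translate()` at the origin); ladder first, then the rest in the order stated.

ladder();
translate([453, -922, 1074]) staircase();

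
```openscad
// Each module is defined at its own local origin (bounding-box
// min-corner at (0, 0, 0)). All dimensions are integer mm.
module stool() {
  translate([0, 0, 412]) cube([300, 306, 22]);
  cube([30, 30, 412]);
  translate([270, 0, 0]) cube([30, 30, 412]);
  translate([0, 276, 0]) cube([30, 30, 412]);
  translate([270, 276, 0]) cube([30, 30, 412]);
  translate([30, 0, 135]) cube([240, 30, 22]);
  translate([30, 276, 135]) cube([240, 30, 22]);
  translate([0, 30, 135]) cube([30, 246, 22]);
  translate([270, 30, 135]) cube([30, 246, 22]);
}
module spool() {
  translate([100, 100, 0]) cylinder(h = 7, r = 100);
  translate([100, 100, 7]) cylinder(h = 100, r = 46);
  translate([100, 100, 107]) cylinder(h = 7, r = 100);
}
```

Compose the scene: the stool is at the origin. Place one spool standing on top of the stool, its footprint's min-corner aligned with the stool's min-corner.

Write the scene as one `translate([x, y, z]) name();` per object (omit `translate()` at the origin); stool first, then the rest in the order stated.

stool();
translate([0, 0, 434]) spool();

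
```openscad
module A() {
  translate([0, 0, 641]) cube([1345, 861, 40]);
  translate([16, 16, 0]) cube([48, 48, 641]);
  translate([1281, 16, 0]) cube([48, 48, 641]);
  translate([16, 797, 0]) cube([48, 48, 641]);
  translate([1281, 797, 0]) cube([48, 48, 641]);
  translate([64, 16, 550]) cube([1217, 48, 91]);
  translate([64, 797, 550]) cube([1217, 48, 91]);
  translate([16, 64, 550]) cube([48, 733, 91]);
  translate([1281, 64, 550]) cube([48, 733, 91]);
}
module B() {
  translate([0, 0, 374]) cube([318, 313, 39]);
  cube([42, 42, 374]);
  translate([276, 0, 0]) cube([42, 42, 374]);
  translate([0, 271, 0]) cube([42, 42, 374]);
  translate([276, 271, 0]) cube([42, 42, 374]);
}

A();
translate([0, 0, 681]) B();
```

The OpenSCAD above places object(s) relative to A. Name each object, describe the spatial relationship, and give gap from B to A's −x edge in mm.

A is a table. B is a stool. The stool is on top of the table. The gap from the stool to the table's −x edge is 0 mm.

The stool's min-x is at 0; the table's min-x is 0; gap = 0 mm.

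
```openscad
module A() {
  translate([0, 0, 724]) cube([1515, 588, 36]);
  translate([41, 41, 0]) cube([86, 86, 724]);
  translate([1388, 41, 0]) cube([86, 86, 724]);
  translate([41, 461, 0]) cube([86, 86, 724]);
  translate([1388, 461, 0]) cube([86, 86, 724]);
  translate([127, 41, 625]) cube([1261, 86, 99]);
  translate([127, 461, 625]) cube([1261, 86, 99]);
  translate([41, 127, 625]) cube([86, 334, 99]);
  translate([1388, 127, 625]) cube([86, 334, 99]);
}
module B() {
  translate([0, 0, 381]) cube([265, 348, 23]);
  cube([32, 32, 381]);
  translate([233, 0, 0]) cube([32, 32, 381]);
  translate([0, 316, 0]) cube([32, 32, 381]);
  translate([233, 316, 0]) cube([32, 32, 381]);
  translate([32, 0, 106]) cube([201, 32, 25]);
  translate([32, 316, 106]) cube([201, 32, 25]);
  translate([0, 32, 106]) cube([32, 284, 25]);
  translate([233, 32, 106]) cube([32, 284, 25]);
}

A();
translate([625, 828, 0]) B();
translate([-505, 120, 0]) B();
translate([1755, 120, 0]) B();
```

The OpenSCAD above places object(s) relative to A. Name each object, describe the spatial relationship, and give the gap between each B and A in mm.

A is a table. B is a stool. Three stools sit around the table at the +y, −x, +x sides. The gap between each stool and the table is 240 mm.

Each stool's nearest face is 240 mm from the table's bounding box.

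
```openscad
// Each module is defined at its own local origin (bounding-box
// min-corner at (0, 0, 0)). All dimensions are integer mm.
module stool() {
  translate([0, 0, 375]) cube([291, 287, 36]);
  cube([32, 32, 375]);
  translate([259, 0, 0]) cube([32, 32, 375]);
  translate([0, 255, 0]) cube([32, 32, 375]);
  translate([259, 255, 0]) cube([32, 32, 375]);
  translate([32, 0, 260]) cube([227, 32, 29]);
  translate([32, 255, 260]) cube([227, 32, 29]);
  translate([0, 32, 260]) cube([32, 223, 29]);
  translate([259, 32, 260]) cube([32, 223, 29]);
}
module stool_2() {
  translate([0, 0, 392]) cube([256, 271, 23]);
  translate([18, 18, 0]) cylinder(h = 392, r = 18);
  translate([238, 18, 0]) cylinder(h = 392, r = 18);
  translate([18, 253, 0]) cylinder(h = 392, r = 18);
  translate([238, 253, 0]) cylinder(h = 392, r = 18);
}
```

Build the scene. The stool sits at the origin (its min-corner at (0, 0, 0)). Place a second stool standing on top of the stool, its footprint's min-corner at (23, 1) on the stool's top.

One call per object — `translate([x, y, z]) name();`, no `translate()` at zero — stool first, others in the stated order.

stool();
translate([23, 1, 411]) stool_2();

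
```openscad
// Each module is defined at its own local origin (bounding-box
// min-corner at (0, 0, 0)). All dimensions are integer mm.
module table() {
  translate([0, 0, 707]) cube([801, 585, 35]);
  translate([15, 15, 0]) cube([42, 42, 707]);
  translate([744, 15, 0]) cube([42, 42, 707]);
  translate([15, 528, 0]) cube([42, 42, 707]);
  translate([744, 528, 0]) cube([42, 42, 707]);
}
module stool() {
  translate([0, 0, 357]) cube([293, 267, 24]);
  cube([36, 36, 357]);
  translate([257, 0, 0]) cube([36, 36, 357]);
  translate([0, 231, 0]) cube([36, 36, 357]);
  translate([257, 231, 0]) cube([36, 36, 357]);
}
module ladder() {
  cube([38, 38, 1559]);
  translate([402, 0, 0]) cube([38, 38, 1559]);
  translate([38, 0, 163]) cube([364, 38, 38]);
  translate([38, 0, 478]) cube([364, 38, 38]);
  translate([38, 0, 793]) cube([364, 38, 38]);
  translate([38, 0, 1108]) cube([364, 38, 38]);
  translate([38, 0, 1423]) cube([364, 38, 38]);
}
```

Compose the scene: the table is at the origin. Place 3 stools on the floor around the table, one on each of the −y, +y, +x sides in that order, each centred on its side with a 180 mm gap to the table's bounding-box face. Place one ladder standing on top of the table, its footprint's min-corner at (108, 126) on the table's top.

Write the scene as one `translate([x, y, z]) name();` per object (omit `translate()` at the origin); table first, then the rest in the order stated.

table();
translate([254, -447, 0]) stool();
translate([254, 765, 0]) stool();
translate([981, 159, 0]) stool();
translate([108, 126, 742]) ladder();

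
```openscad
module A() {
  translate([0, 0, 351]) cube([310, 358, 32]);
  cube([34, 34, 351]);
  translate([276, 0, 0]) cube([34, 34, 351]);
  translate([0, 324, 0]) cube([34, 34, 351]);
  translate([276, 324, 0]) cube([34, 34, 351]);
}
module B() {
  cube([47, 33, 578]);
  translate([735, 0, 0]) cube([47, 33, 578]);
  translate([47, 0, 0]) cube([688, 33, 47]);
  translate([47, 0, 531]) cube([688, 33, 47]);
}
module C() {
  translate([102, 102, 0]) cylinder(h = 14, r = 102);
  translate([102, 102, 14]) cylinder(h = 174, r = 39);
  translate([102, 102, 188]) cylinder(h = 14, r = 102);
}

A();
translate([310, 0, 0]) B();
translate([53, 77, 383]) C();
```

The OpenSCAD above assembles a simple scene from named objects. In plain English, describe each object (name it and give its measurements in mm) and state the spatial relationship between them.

A is a four-legged stool. The seat is a 310×358×32 mm slab whose top surface is at z = 383 mm; four square legs, each 34×34 mm in cross-section, run from the floor (z = 0) to the underside of the seat, each flush with a corner of the seat.

B is a rectangular picture frame lying in the x–z plane (depth along y). The opening is 688 mm wide (x) by 484 mm tall (z), surrounded by a border 47 mm wide on all four sides. The frame is 33 mm deep and is made of two full-height vertical stiles with two horizontal rails fitted between them.

C is a spool: two coaxial disc flanges of radius 102 mm and thickness 14 mm, joined by a core cylinder of radius 39 mm and height 174 mm. The lower flange rests on z = 0 and the three cylinders share a vertical axis.

The picture frame is against the stool's +x side, with their −y faces flush. The spool is on top of the stool, centred.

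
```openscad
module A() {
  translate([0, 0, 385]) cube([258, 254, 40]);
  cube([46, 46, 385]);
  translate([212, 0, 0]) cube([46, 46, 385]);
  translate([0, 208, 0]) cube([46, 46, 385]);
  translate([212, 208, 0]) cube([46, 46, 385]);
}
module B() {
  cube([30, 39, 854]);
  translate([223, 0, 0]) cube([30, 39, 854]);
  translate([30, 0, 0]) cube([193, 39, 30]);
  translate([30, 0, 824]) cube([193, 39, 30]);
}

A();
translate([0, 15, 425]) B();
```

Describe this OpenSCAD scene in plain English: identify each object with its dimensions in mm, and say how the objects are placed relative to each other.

A is a four-legged stool. The seat is 258×254 mm, 40 mm thick, top at z = 425 mm. It stands on four square legs, each 46×46 mm in cross-section, from z = 0 to the seat underside, each flush with a corner of the seat.

B is a picture frame with a 193×794 mm rectangular opening (x by z) and a uniform 30 mm border on every side. Frame depth is 39 mm along y. It is built from two vertical stiles running the full outside height and two horizontal rails spanning the gap between the stiles.

The picture frame is on top of the stool.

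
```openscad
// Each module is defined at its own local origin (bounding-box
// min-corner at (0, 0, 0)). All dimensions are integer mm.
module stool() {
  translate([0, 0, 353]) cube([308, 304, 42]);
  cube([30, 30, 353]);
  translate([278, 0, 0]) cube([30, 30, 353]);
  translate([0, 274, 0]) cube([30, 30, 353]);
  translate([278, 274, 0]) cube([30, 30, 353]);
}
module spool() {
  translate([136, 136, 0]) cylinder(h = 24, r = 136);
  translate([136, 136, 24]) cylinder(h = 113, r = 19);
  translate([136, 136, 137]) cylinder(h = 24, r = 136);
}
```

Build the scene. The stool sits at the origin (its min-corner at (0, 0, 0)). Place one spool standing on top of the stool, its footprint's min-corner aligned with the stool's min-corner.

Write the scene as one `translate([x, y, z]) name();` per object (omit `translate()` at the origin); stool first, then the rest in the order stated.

stool();
translate([0, 0, 395]) spool();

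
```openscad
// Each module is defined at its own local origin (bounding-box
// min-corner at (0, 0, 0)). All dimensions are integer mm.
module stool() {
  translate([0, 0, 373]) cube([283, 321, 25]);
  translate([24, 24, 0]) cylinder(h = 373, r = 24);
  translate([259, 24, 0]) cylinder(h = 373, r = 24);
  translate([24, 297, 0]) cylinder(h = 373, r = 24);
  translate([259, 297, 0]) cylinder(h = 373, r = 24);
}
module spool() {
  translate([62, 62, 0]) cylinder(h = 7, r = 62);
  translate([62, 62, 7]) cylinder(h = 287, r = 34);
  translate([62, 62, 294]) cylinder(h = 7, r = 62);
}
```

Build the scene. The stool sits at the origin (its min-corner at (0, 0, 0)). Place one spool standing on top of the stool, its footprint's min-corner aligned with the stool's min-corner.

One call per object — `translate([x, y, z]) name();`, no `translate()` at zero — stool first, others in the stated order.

stool();
translate([0, 0, 398]) spool();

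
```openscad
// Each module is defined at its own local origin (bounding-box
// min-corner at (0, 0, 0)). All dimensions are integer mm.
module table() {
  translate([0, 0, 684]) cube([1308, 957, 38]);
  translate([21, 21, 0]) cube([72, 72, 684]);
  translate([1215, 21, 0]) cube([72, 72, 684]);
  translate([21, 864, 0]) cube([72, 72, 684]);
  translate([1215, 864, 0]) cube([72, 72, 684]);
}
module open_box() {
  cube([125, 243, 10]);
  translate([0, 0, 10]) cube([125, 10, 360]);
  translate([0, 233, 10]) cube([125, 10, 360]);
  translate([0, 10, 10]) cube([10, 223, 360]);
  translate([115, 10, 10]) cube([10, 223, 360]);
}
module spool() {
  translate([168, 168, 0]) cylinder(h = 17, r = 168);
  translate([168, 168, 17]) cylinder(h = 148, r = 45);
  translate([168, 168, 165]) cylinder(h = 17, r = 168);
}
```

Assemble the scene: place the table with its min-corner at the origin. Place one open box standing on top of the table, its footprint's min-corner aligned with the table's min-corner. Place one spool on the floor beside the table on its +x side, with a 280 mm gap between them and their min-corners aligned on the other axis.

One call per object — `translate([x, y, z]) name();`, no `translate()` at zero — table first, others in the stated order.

table();
translate([0, 0, 722]) open_box();
translate([1588, 0, 0]) spool();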